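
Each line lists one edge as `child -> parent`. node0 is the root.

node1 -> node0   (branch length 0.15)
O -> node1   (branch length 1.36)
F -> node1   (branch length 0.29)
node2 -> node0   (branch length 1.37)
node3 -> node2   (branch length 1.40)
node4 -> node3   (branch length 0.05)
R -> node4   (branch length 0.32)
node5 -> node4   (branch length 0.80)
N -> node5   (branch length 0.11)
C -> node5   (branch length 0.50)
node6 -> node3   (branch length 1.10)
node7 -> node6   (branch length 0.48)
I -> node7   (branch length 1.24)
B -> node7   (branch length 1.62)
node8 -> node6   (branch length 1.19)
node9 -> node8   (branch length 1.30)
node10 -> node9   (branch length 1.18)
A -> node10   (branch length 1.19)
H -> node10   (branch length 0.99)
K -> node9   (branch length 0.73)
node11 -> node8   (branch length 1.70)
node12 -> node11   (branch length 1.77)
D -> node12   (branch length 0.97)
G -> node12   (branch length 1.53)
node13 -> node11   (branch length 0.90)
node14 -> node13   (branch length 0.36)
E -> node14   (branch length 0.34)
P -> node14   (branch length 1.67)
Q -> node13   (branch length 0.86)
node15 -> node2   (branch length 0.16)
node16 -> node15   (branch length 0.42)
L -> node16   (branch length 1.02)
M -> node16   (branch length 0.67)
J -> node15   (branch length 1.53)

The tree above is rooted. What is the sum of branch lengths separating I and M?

5.47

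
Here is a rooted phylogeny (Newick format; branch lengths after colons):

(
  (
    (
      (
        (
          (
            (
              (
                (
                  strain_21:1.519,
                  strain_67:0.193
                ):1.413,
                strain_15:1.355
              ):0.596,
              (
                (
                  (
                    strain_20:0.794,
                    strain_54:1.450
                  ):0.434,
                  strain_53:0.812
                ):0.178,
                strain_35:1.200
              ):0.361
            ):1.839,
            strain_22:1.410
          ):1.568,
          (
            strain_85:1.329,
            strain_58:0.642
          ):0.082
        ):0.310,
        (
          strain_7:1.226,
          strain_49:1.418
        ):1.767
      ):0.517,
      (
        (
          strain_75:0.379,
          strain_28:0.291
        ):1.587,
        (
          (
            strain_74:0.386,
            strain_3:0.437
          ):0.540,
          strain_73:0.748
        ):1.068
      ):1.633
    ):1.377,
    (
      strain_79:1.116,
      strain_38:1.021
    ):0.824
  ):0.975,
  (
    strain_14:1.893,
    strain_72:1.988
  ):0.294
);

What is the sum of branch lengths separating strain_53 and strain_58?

5.482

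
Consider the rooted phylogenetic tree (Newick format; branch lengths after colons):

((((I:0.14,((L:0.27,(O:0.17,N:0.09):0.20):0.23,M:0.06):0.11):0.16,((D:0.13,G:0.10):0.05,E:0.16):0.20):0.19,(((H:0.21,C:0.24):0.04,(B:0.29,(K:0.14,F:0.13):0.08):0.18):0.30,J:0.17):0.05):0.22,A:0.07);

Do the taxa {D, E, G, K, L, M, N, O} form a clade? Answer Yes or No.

The MRCA of the listed taxa subtends (((I,((L,(O,N)),M)),((D,G),E)),(((H,C),(B,(K,F))),J)).
That clade also contains B, C, F, H, I, J, which are not in the proposed group, so the group is not monophyletic.

No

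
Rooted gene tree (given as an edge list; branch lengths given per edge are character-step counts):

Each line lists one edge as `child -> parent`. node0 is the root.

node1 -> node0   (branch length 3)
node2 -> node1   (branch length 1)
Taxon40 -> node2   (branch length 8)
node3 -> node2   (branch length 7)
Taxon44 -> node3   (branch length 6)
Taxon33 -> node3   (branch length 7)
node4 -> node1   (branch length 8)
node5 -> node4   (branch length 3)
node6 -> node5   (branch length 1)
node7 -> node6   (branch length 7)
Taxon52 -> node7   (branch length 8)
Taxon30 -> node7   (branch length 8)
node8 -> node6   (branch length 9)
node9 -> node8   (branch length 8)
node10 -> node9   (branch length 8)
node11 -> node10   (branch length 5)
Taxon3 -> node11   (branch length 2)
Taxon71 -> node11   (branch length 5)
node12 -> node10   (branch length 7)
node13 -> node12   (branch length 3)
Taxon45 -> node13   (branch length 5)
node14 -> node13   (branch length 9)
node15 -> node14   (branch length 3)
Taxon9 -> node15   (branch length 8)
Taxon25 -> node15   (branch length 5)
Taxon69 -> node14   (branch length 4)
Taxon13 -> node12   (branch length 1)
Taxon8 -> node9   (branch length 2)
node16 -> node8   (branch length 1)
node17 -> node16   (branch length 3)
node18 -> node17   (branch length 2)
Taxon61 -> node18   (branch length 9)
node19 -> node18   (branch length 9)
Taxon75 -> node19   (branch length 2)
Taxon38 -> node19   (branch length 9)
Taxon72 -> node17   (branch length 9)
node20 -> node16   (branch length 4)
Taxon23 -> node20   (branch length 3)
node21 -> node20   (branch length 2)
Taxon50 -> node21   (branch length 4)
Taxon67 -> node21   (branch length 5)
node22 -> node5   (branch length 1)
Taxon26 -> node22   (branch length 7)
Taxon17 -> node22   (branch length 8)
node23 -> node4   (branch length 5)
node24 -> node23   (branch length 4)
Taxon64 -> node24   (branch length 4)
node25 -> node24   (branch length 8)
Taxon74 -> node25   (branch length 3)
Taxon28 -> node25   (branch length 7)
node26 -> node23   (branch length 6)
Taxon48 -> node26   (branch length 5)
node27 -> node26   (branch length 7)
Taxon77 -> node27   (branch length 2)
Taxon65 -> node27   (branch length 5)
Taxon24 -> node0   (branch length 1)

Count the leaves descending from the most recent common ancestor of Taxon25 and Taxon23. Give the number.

15

The MRCA of Taxon25 and Taxon23 is the node subtending ((((Taxon3,Taxon71),((Taxon45,((Taxon9,Taxon25),Taxon69)),Taxon13)),Taxon8),(((Taxon61,(Taxon75,Taxon38)),Taxon72),(Taxon23,(Taxon50,Taxon67)))).
That clade contains 15 terminal taxa: Taxon13, Taxon23, Taxon25, Taxon3, Taxon38, Taxon45, Taxon50, Taxon61, Taxon67, Taxon69, Taxon71, Taxon72, Taxon75, Taxon8, Taxon9.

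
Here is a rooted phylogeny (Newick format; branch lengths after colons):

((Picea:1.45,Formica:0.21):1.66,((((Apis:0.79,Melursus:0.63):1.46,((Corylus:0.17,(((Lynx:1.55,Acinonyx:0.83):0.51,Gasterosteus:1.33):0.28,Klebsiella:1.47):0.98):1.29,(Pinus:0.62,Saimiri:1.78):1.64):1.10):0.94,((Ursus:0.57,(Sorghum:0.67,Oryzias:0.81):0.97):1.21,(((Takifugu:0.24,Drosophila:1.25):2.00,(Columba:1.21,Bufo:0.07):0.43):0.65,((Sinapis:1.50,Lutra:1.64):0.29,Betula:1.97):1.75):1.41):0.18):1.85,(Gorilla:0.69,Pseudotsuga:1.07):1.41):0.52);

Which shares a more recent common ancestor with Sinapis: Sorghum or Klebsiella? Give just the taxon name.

The MRCA of Sinapis and Sorghum subtends ((Ursus,(Sorghum,Oryzias)),(((Takifugu,Drosophila),(Columba,Bufo)),((Sinapis,Lutra),Betula))) (10 taxa).
The MRCA of Sinapis and Klebsiella subtends (((Apis,Melursus),((Corylus,(((Lynx,Acinonyx),Gasterosteus),Klebsiella)),(Pinus,Saimiri))),((Ursus,(Sorghum,Oryzias)),(((Takifugu,Drosophila),(Columba,Bufo)),((Sinapis,Lutra),Betula)))) (19 taxa).
The first is nested inside the second, so Sinapis shares a more recent common ancestor with Sorghum.

Sorghum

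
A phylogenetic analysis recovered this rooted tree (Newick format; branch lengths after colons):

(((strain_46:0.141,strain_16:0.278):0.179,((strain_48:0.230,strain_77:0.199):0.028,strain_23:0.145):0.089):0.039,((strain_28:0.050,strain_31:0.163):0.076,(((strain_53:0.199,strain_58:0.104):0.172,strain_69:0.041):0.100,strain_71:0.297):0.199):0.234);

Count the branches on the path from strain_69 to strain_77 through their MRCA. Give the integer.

8

The MRCA of strain_69 and strain_77 is the root of the tree.
From strain_69 up to that node: 4 branches. From strain_77 up to the same node: 4 branches. Total: 4 + 4 = 8.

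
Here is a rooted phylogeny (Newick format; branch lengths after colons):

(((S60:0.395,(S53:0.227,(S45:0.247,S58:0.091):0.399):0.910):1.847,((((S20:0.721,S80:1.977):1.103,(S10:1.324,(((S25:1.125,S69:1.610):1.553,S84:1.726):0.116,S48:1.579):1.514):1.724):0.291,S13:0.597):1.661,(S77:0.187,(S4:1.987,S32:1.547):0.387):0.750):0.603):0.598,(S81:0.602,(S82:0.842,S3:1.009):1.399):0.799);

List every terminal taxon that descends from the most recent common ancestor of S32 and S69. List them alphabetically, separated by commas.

Tracing S32: it sits inside (S4,S32).
Tracing S69: it sits inside (S25,S69).
The smallest clade enclosing both is ((((S20,S80),(S10,(((S25,S69),S84),S48))),S13),(S77,(S4,S32))); the answer is its 11 terminal taxa in alphabetical order.

S10, S13, S20, S25, S32, S4, S48, S69, S77, S80, S84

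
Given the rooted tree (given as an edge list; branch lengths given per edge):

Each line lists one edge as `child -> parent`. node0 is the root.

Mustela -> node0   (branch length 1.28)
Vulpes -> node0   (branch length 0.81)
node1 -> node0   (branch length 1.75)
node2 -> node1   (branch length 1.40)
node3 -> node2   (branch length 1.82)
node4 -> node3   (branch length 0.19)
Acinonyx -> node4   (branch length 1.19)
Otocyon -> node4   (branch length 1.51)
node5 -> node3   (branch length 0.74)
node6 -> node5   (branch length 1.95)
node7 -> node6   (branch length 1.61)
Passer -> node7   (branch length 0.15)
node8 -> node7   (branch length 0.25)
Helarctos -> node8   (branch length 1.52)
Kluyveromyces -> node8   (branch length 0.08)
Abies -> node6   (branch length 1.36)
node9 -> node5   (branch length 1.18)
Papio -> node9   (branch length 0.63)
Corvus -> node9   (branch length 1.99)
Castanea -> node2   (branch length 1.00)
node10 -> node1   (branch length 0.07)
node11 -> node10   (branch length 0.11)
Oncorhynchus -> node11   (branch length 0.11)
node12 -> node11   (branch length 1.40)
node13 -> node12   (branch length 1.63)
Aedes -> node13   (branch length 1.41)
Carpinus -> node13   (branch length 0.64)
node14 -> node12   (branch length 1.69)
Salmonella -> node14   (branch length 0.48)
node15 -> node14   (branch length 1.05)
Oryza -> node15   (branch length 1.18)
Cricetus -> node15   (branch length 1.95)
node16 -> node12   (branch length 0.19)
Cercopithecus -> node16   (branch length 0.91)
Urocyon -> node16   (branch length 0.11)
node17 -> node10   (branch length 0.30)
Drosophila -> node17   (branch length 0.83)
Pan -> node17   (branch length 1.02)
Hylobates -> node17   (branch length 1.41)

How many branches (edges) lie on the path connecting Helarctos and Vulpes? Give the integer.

The MRCA of Helarctos and Vulpes is the root of the tree.
From Helarctos up to that node: 8 branches. From Vulpes up to the same node: 1 branch. Total: 8 + 1 = 9.

9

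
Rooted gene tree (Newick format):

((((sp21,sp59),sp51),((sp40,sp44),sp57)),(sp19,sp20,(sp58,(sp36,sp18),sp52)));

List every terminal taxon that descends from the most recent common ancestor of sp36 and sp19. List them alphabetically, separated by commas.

Tracing sp36: it sits inside (sp36,sp18).
Tracing sp19: it sits inside (sp19,sp20,(sp58,(sp36,sp18),sp52)).
The smallest clade enclosing both is (sp19,sp20,(sp58,(sp36,sp18),sp52)); the answer is its 6 terminal taxa in alphabetical order.

sp18, sp19, sp20, sp36, sp52, sp58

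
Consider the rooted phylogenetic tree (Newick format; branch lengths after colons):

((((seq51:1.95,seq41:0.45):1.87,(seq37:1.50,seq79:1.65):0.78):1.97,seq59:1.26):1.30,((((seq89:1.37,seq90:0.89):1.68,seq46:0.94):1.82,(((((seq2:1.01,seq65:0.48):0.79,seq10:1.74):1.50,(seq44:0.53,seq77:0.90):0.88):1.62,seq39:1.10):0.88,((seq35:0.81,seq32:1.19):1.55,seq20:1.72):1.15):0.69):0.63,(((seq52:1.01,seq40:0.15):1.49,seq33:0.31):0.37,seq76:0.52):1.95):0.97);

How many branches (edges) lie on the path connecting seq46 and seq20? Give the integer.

5

The MRCA of seq46 and seq20 is the node subtending (((seq89,seq90),seq46),(((((seq2,seq65),seq10),(seq44,seq77)),seq39),((seq35,seq32),seq20))).
From seq46 up to that node: 2 branches. From seq20 up to the same node: 3 branches. Total: 2 + 3 = 5.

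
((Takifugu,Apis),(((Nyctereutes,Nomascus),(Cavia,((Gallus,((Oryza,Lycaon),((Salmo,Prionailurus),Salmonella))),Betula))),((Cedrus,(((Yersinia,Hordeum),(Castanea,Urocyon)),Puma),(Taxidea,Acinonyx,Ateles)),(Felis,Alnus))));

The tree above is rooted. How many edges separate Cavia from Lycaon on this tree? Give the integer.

6

The MRCA of Cavia and Lycaon is the node subtending (Cavia,((Gallus,((Oryza,Lycaon),((Salmo,Prionailurus),Salmonella))),Betula)).
From Cavia up to that node: 1 branch. From Lycaon up to the same node: 5 branches. Total: 1 + 5 = 6.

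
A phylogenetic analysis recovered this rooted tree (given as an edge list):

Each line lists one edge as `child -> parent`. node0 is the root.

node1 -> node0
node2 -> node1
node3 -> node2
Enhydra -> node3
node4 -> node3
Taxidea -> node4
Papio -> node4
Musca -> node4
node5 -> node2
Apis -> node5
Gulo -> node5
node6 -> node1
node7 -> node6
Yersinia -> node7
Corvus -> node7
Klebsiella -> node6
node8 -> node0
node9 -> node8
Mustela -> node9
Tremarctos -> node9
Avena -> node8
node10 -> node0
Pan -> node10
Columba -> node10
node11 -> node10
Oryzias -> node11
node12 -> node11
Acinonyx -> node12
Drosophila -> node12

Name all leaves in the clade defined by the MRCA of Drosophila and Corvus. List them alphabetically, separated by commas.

Tracing Drosophila: it sits inside (Acinonyx,Drosophila).
Tracing Corvus: it sits inside (Yersinia,Corvus).
The smallest clade enclosing both is the whole tree (their MRCA is the root), so the answer is all 17 tips in alphabetical order.

Acinonyx, Apis, Avena, Columba, Corvus, Drosophila, Enhydra, Gulo, Klebsiella, Musca, Mustela, Oryzias, Pan, Papio, Taxidea, Tremarctos, Yersinia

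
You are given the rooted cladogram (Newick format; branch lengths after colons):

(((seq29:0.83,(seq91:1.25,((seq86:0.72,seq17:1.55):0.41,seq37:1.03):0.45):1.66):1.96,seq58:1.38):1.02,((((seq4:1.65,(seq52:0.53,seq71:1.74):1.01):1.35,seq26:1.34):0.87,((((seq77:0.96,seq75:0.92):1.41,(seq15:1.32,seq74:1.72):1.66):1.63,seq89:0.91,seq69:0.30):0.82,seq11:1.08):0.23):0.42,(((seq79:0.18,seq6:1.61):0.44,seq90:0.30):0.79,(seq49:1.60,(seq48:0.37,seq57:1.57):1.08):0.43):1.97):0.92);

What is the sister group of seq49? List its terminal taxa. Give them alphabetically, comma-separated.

seq49 attaches to the tree at the node subtending (seq49,(seq48,seq57)).
The other lineage descending from that same node — the sister group — is (seq48,seq57); its 2 tips in alphabetical order are the answer.

seq48, seq57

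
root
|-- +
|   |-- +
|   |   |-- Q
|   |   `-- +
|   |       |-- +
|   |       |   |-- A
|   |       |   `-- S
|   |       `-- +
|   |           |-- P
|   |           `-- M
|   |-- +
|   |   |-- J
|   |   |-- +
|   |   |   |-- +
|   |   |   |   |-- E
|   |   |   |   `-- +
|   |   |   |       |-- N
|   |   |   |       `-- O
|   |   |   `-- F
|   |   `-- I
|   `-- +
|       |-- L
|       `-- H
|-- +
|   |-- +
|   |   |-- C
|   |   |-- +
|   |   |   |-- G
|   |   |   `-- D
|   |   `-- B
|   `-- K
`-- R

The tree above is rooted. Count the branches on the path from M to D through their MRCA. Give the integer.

The MRCA of M and D is the root of the tree.
From M up to that node: 5 branches. From D up to the same node: 4 branches. Total: 5 + 4 = 9.

9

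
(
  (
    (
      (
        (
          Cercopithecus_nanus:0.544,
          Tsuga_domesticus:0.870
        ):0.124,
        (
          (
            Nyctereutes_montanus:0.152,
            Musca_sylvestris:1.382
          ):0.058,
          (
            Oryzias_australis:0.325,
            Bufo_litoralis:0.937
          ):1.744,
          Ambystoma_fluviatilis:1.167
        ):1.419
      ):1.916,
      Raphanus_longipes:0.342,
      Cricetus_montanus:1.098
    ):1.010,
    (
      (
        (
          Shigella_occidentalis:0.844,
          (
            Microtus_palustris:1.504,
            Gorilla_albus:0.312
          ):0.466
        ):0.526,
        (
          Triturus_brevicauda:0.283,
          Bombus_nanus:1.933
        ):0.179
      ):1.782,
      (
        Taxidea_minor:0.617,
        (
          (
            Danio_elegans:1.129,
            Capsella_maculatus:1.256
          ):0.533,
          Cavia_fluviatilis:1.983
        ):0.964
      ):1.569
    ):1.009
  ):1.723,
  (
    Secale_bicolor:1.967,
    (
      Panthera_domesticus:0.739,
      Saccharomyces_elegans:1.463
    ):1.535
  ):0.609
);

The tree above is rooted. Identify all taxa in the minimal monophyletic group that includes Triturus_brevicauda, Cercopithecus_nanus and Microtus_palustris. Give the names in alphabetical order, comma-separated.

Tracing Triturus_brevicauda: it sits inside (Triturus_brevicauda,Bombus_nanus).
Tracing Cercopithecus_nanus: it sits inside (Cercopithecus_nanus,Tsuga_domesticus).
Tracing Microtus_palustris: it sits inside (Microtus_palustris,Gorilla_albus).
The smallest clade enclosing all 3 is ((((Cercopithecus_nanus,Tsuga_domesticus),((Nyctereutes_montanus,Musca_sylvestris),(Oryzias_australis,Bufo_litoralis),Ambystoma_fluviatilis)),Raphanus_longipes,Cricetus_montanus),(((Shigella_occidentalis,(Microtus_palustris,Gorilla_albus)),(Triturus_brevicauda,Bombus_nanus)),(Taxidea_minor,((Danio_elegans,Capsella_maculatus),Cavia_fluviatilis)))); the answer is its 18 terminal taxa in alphabetical order.

Ambystoma_fluviatilis, Bombus_nanus, Bufo_litoralis, Capsella_maculatus, Cavia_fluviatilis, Cercopithecus_nanus, Cricetus_montanus, Danio_elegans, Gorilla_albus, Microtus_palustris, Musca_sylvestris, Nyctereutes_montanus, Oryzias_australis, Raphanus_longipes, Shigella_occidentalis, Taxidea_minor, Triturus_brevicauda, Tsuga_domesticus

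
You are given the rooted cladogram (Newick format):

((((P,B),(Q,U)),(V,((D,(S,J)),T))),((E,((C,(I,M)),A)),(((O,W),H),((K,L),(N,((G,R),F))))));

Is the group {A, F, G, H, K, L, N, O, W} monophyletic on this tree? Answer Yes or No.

No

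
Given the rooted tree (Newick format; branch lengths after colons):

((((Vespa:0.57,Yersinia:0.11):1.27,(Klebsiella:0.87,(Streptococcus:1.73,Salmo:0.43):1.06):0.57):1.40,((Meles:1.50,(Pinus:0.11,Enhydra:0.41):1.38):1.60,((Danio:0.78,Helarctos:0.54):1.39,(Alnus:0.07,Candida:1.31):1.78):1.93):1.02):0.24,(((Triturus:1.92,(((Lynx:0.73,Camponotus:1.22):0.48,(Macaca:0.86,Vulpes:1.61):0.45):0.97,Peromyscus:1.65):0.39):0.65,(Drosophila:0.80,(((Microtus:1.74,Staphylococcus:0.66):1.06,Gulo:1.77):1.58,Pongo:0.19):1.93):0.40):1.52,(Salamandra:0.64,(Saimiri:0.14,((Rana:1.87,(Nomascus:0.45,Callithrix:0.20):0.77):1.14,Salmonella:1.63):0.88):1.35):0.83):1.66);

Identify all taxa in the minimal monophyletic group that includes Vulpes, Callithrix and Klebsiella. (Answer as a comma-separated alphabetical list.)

Alnus, Callithrix, Camponotus, Candida, Danio, Drosophila, Enhydra, Gulo, Helarctos, Klebsiella, Lynx, Macaca, Meles, Microtus, Nomascus, Peromyscus, Pinus, Pongo, Rana, Saimiri, Salamandra, Salmo, Salmonella, Staphylococcus, Streptococcus, Triturus, Vespa, Vulpes, Yersinia

Tracing Vulpes: it sits inside (Macaca,Vulpes).
Tracing Callithrix: it sits inside (Nomascus,Callithrix).
Tracing Klebsiella: it sits inside (Klebsiella,(Streptococcus,Salmo)).
The smallest clade enclosing all 3 is the whole tree (their MRCA is the root), so the answer is all 29 tips in alphabetical order.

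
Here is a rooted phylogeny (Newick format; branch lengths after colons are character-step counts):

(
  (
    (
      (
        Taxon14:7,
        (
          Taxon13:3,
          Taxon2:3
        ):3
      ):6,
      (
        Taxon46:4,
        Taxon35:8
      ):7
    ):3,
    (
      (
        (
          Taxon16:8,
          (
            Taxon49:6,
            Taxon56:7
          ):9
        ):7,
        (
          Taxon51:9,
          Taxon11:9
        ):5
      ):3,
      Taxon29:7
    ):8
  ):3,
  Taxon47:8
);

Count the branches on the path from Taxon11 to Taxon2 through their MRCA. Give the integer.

8

The MRCA of Taxon11 and Taxon2 is the node subtending (((Taxon14,(Taxon13,Taxon2)),(Taxon46,Taxon35)),(((Taxon16,(Taxon49,Taxon56)),(Taxon51,Taxon11)),Taxon29)).
From Taxon11 up to that node: 4 branches. From Taxon2 up to the same node: 4 branches. Total: 4 + 4 = 8.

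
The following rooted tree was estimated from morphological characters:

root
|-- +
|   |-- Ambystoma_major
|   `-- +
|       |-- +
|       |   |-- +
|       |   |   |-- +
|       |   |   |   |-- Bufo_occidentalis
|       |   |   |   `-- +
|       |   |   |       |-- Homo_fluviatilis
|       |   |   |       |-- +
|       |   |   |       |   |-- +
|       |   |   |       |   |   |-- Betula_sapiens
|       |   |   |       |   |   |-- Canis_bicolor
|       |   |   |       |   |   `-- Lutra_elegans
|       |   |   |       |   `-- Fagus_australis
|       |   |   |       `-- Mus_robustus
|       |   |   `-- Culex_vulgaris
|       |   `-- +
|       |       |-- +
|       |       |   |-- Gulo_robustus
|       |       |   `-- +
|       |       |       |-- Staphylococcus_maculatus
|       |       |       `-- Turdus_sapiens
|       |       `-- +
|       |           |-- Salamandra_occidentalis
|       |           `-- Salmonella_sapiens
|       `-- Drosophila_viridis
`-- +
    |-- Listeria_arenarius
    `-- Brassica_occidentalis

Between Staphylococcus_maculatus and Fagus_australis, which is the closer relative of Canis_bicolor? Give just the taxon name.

The MRCA of Canis_bicolor and Fagus_australis subtends ((Betula_sapiens,Canis_bicolor,Lutra_elegans),Fagus_australis) (4 taxa).
The MRCA of Canis_bicolor and Staphylococcus_maculatus subtends (((Bufo_occidentalis,(Homo_fluviatilis,((Betula_sapiens,Canis_bicolor,Lutra_elegans),Fagus_australis),Mus_robustus)),Culex_vulgaris),((Gulo_robustus,(Staphylococcus_maculatus,Turdus_sapiens)),(Salamandra_occidentalis,Salmonella_sapiens))) (13 taxa).
The first is nested inside the second, so Canis_bicolor shares a more recent common ancestor with Fagus_australis.

Fagus_australis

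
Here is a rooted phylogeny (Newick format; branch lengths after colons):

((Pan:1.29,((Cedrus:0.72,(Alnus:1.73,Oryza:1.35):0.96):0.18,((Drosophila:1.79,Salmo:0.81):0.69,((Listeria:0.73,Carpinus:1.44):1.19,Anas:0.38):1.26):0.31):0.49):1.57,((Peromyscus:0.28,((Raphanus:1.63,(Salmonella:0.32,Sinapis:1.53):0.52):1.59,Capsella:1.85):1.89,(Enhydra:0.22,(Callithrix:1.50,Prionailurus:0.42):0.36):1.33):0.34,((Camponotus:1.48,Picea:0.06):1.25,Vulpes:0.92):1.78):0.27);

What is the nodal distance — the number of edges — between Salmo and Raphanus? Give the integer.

The MRCA of Salmo and Raphanus is the root of the tree.
From Salmo up to that node: 5 branches. From Raphanus up to the same node: 5 branches. Total: 5 + 5 = 10.

10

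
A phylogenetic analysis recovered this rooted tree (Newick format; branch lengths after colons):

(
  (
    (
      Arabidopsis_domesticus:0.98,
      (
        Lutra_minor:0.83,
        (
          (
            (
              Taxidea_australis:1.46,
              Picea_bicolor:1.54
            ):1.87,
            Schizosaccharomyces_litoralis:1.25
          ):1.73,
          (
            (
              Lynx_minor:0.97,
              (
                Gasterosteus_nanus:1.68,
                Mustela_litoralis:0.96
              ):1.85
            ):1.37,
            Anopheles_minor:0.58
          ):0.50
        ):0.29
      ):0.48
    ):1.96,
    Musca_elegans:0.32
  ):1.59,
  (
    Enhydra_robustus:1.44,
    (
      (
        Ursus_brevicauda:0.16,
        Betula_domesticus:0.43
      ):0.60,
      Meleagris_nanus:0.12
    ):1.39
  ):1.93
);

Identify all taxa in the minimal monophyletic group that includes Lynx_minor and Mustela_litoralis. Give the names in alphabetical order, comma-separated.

Tracing Lynx_minor: it sits inside (Lynx_minor,(Gasterosteus_nanus,Mustela_litoralis)).
Tracing Mustela_litoralis: it sits inside (Gasterosteus_nanus,Mustela_litoralis).
The smallest clade enclosing both is (Lynx_minor,(Gasterosteus_nanus,Mustela_litoralis)); the answer is its 3 terminal taxa in alphabetical order.

Gasterosteus_nanus, Lynx_minor, Mustela_litoralis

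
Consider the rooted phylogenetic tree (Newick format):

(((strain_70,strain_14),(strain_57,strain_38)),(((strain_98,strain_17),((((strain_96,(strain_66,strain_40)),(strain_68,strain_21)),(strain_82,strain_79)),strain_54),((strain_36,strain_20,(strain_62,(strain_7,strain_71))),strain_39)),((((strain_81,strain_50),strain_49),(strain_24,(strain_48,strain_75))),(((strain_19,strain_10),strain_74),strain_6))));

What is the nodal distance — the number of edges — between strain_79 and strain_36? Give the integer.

7

The MRCA of strain_79 and strain_36 is the node subtending ((strain_98,strain_17),((((strain_96,(strain_66,strain_40)),(strain_68,strain_21)),(strain_82,strain_79)),strain_54),((strain_36,strain_20,(strain_62,(strain_7,strain_71))),strain_39)).
From strain_79 up to that node: 4 branches. From strain_36 up to the same node: 3 branches. Total: 4 + 3 = 7.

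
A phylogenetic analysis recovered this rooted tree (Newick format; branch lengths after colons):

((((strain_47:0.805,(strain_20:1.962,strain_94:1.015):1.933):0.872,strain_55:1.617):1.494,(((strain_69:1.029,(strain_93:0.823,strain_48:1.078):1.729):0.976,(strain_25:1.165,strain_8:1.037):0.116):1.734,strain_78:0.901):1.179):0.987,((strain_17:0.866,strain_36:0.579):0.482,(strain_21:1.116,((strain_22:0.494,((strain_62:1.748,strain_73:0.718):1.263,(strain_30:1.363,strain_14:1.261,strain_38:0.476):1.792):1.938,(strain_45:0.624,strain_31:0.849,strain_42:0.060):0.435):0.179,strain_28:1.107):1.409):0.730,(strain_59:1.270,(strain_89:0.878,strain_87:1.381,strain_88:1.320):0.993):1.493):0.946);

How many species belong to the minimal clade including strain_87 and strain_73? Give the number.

17

The MRCA of strain_87 and strain_73 is the node subtending ((strain_17,strain_36),(strain_21,((strain_22,((strain_62,strain_73),(strain_30,strain_14,strain_38)),(strain_45,strain_31,strain_42)),strain_28)),(strain_59,(strain_89,strain_87,strain_88))).
That clade contains 17 terminal taxa: strain_14, strain_17, strain_21, strain_22, strain_28, strain_30, strain_31, strain_36, strain_38, strain_42, strain_45, strain_59, strain_62, strain_73, strain_87, strain_88, strain_89.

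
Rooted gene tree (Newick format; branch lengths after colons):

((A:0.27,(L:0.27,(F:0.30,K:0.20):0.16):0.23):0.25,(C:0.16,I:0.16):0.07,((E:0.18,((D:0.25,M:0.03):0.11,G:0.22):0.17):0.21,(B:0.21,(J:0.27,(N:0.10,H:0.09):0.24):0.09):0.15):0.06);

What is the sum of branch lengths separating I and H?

0.86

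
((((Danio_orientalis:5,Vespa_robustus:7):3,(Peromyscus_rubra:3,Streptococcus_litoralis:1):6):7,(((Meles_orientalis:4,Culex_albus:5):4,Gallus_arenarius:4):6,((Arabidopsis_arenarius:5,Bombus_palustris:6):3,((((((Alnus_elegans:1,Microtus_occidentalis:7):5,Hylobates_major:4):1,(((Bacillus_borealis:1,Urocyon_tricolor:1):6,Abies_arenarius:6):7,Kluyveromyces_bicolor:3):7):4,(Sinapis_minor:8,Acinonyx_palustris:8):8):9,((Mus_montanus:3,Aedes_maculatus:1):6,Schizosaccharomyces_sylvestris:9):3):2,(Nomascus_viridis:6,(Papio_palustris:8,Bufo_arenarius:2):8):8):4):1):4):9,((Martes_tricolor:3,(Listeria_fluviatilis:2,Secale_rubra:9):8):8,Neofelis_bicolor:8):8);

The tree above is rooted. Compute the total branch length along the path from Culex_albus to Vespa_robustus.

The path runs Culex_albus → … → MRCA → … → Vespa_robustus; the MRCA is the node subtending (((Danio_orientalis,Vespa_robustus),(Peromyscus_rubra,Streptococcus_litoralis)),(((Meles_orientalis,Culex_albus),Gallus_arenarius),((Arabidopsis_arenarius,Bombus_palustris),((((((Alnus_elegans,Microtus_occidentalis),Hylobates_major),(((Bacillus_borealis,Urocyon_tricolor),Abies_arenarius),Kluyveromyces_bicolor)),(Sinapis_minor,Acinonyx_palustris)),((Mus_montanus,Aedes_maculatus),Schizosaccharomyces_sylvestris)),(Nomascus_viridis,(Papio_palustris,Bufo_arenarius)))))).
Branch lengths along that path: 5 + 4 + 6 + 4 + 7 + 3 + 7 = 36.

36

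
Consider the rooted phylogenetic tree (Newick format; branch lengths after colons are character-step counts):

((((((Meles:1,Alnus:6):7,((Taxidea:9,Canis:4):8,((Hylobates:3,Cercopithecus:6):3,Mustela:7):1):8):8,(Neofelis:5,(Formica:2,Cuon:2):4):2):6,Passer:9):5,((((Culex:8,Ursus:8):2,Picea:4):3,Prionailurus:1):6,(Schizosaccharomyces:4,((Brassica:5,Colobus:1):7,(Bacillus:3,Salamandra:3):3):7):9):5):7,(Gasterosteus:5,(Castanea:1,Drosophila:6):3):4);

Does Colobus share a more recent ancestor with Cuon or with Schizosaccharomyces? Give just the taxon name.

Schizosaccharomyces

The MRCA of Colobus and Schizosaccharomyces subtends (Schizosaccharomyces,((Brassica,Colobus),(Bacillus,Salamandra))) (5 taxa).
The MRCA of Colobus and Cuon subtends (((((Meles,Alnus),((Taxidea,Canis),((Hylobates,Cercopithecus),Mustela))),(Neofelis,(Formica,Cuon))),Passer),((((Culex,Ursus),Picea),Prionailurus),(Schizosaccharomyces,((Brassica,Colobus),(Bacillus,Salamandra))))) (20 taxa).
The first is nested inside the second, so Colobus shares a more recent common ancestor with Schizosaccharomyces.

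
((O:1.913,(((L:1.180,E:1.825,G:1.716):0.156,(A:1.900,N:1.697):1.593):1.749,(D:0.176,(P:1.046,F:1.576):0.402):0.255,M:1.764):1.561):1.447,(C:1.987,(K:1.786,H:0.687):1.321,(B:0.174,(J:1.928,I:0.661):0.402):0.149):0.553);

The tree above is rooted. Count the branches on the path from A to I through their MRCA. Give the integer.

9

The MRCA of A and I is the root of the tree.
From A up to that node: 5 branches. From I up to the same node: 4 branches. Total: 5 + 4 = 9.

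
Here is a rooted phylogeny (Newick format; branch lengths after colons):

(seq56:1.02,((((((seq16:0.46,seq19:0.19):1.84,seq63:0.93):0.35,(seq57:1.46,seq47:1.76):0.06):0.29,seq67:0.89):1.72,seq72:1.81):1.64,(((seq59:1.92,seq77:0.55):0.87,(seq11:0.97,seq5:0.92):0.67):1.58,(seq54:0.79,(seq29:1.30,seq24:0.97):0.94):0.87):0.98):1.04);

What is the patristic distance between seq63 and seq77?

The path runs seq63 → … → MRCA → … → seq77; the MRCA is the node subtending ((((((seq16,seq19),seq63),(seq57,seq47)),seq67),seq72),(((seq59,seq77),(seq11,seq5)),(seq54,(seq29,seq24)))).
Branch lengths along that path: 0.93 + 0.35 + 0.29 + 1.72 + 1.64 + 0.98 + 1.58 + 0.87 + 0.55 = 8.91.

8.91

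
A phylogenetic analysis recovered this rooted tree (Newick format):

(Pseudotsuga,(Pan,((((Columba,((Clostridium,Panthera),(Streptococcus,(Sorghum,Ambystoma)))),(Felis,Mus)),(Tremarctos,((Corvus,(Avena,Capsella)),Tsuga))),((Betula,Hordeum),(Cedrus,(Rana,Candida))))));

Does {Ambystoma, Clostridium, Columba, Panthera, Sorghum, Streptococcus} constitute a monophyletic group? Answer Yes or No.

Yes

The most recent common ancestor of these taxa subtends (Columba,((Clostridium,Panthera),(Streptococcus,(Sorghum,Ambystoma)))).
That clade has exactly 6 tips — every listed taxon and nothing else — so the group is monophyletic.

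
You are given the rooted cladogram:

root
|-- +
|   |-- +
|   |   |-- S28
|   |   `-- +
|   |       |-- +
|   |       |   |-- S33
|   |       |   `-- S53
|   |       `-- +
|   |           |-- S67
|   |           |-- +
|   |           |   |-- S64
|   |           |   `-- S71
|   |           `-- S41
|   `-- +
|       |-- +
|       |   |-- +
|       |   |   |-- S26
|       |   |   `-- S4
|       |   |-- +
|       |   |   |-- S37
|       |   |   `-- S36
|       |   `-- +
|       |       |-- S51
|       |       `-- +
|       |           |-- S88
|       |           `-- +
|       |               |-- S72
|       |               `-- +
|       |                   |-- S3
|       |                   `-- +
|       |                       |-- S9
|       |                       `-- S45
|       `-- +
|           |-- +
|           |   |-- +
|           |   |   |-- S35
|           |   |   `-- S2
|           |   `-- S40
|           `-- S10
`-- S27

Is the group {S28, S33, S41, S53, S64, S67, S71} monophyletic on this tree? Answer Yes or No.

Yes

The most recent common ancestor of these taxa subtends (S28,((S33,S53),(S67,(S64,S71),S41))).
That clade has exactly 7 tips — every listed taxon and nothing else — so the group is monophyletic.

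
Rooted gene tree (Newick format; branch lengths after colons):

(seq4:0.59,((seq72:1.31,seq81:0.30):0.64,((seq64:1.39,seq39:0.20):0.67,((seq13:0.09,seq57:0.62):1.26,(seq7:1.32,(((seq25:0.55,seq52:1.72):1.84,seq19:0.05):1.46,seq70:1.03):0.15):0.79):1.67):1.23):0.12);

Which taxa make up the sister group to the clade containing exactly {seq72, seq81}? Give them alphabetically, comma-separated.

seq13, seq19, seq25, seq39, seq52, seq57, seq64, seq7, seq70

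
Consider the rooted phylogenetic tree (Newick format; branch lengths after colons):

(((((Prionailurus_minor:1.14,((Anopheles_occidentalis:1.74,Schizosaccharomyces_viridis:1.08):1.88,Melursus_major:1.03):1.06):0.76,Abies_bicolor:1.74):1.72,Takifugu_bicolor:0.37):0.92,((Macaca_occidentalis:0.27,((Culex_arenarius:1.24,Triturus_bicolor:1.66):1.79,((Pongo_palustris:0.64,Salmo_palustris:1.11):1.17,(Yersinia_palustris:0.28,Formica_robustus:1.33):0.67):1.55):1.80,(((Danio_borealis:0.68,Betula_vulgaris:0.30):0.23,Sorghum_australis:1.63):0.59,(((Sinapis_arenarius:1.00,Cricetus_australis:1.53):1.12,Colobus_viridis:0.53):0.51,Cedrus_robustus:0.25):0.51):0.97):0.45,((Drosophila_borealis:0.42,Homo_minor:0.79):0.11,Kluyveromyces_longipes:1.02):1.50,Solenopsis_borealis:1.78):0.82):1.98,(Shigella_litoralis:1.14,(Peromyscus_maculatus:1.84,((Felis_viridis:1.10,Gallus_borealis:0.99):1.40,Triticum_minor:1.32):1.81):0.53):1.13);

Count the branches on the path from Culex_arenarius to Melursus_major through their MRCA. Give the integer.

10

The MRCA of Culex_arenarius and Melursus_major is the node subtending ((((Prionailurus_minor,((Anopheles_occidentalis,Schizosaccharomyces_viridis),Melursus_major)),Abies_bicolor),Takifugu_bicolor),((Macaca_occidentalis,((Culex_arenarius,Triturus_bicolor),((Pongo_palustris,Salmo_palustris),(Yersinia_palustris,Formica_robustus))),(((Danio_borealis,Betula_vulgaris),Sorghum_australis),(((Sinapis_arenarius,Cricetus_australis),Colobus_viridis),Cedrus_robustus))),((Drosophila_borealis,Homo_minor),Kluyveromyces_longipes),Solenopsis_borealis)).
From Culex_arenarius up to that node: 5 branches. From Melursus_major up to the same node: 5 branches. Total: 5 + 5 = 10.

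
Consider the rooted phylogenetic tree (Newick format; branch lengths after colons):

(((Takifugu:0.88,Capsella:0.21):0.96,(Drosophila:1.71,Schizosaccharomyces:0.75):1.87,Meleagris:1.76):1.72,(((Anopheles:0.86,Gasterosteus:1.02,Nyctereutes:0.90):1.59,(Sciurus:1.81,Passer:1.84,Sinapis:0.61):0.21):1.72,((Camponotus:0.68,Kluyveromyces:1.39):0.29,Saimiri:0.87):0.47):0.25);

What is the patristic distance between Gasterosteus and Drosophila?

9.88

The path runs Gasterosteus → … → MRCA → … → Drosophila; the MRCA is the root of the tree.
Branch lengths along that path: 1.02 + 1.59 + 1.72 + 0.25 + 1.72 + 1.87 + 1.71 = 9.88.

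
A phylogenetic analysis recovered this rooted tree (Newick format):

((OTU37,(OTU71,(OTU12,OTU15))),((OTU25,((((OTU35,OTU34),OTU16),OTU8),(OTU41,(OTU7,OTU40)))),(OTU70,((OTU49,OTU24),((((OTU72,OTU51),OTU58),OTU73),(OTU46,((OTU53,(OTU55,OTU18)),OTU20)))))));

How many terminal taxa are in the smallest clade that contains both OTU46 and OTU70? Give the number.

12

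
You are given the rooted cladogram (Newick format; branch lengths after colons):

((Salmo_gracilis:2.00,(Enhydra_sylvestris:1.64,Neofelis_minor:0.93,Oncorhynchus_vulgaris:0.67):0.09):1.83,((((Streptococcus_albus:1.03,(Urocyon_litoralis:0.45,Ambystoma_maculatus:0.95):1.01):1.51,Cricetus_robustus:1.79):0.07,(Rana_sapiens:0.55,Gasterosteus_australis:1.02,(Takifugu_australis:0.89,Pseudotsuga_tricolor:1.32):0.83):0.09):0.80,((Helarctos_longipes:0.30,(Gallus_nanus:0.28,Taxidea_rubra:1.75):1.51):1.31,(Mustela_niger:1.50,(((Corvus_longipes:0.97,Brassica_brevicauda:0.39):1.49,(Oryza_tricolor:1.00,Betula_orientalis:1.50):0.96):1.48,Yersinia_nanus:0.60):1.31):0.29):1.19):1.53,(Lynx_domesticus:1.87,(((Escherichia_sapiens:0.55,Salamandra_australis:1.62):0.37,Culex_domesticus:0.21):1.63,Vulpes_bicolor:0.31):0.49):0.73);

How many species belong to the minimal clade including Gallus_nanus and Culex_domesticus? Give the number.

The MRCA of Gallus_nanus and Culex_domesticus is the root, so the clade is the entire tree.
That clade contains 26 terminal taxa: Ambystoma_maculatus, Betula_orientalis, Brassica_brevicauda, Corvus_longipes, Cricetus_robustus, Culex_domesticus, Enhydra_sylvestris, Escherichia_sapiens, Gallus_nanus, Gasterosteus_australis, Helarctos_longipes, Lynx_domesticus, Mustela_niger, Neofelis_minor, Oncorhynchus_vulgaris, Oryza_tricolor, Pseudotsuga_tricolor, Rana_sapiens, Salamandra_australis, Salmo_gracilis, Streptococcus_albus, Takifugu_australis, Taxidea_rubra, Urocyon_litoralis, Vulpes_bicolor, Yersinia_nanus.

26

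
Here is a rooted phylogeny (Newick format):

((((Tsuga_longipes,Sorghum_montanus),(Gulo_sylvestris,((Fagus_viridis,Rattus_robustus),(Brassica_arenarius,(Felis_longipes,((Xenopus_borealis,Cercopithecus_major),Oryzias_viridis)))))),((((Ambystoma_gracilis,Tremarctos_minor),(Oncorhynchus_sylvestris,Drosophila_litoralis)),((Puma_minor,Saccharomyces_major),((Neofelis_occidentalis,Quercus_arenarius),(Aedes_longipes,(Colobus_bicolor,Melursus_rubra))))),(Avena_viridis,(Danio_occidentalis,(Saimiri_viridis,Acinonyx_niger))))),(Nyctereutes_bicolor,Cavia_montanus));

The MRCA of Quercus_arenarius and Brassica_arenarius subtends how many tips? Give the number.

The MRCA of Quercus_arenarius and Brassica_arenarius is the node subtending (((Tsuga_longipes,Sorghum_montanus),(Gulo_sylvestris,((Fagus_viridis,Rattus_robustus),(Brassica_arenarius,(Felis_longipes,((Xenopus_borealis,Cercopithecus_major),Oryzias_viridis)))))),((((Ambystoma_gracilis,Tremarctos_minor),(Oncorhynchus_sylvestris,Drosophila_litoralis)),((Puma_minor,Saccharomyces_major),((Neofelis_occidentalis,Quercus_arenarius),(Aedes_longipes,(Colobus_bicolor,Melursus_rubra))))),(Avena_viridis,(Danio_occidentalis,(Saimiri_viridis,Acinonyx_niger))))).
That clade contains 25 terminal taxa: Acinonyx_niger, Aedes_longipes, Ambystoma_gracilis, Avena_viridis, Brassica_arenarius, Cercopithecus_major, Colobus_bicolor, Danio_occidentalis, Drosophila_litoralis, Fagus_viridis, Felis_longipes, Gulo_sylvestris, Melursus_rubra, Neofelis_occidentalis, Oncorhynchus_sylvestris, Oryzias_viridis, Puma_minor, Quercus_arenarius, Rattus_robustus, Saccharomyces_major, Saimiri_viridis, Sorghum_montanus, Tremarctos_minor, Tsuga_longipes, Xenopus_borealis.

25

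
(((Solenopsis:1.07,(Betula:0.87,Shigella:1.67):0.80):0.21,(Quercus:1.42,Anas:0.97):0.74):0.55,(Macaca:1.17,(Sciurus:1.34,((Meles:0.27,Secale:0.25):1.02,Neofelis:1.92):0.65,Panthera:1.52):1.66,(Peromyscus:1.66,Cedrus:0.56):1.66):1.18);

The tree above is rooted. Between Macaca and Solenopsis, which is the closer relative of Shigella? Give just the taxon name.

Solenopsis

The MRCA of Shigella and Solenopsis subtends (Solenopsis,(Betula,Shigella)) (3 taxa).
The MRCA of Shigella and Macaca is the root, subtending the entire tree (13 taxa).
The first is nested inside the second, so Shigella shares a more recent common ancestor with Solenopsis.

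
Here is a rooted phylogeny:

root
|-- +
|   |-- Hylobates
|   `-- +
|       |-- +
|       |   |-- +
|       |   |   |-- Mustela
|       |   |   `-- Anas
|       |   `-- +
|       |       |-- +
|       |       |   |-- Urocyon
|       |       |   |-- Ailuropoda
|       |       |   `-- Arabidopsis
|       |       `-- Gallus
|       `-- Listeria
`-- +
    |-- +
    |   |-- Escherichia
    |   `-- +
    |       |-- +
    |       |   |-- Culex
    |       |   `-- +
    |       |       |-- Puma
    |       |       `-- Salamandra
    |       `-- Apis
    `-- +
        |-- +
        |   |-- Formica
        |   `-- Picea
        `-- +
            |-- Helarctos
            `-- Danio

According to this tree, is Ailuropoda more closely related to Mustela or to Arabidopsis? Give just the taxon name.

The MRCA of Ailuropoda and Arabidopsis subtends (Urocyon,Ailuropoda,Arabidopsis) (3 taxa).
The MRCA of Ailuropoda and Mustela subtends ((Mustela,Anas),((Urocyon,Ailuropoda,Arabidopsis),Gallus)) (6 taxa).
The first is nested inside the second, so Ailuropoda shares a more recent common ancestor with Arabidopsis.

Arabidopsis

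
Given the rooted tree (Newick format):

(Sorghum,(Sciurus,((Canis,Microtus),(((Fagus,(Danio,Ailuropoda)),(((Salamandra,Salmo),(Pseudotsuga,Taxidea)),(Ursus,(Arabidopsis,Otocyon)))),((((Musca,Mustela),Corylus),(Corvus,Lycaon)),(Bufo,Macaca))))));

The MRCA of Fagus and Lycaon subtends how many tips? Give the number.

17

The MRCA of Fagus and Lycaon is the node subtending (((Fagus,(Danio,Ailuropoda)),(((Salamandra,Salmo),(Pseudotsuga,Taxidea)),(Ursus,(Arabidopsis,Otocyon)))),((((Musca,Mustela),Corylus),(Corvus,Lycaon)),(Bufo,Macaca))).
That clade contains 17 terminal taxa: Ailuropoda, Arabidopsis, Bufo, Corvus, Corylus, Danio, Fagus, Lycaon, Macaca, Musca, Mustela, Otocyon, Pseudotsuga, Salamandra, Salmo, Taxidea, Ursus.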